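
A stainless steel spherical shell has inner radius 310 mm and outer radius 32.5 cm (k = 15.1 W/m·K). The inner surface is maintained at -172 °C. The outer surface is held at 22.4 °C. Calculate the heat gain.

Q = 4πk·ΔT/(1/r₁ − 1/r₂) = 4π × 15.1 × 194.4 / (1/0.310 − 1/0.325) = 2.48×10^5 W

Q = 2.48×10^5 W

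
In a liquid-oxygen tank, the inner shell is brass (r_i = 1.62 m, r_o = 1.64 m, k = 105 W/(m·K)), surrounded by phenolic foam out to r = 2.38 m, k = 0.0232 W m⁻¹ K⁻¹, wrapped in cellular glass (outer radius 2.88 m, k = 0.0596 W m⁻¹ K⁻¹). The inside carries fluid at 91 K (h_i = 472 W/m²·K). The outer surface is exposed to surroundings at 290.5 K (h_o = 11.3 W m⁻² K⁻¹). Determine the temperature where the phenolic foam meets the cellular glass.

Resistance network (inner→outer):
  R_conv,in = 1/(4πr²h) = 1/(4π·1.62²·472) = 6.424×10^-5 K/W
  R_brass = (1/1.62 − 1/1.64)/(4πk) = 0.007528/(4π·105) = 5.705×10^-6 K/W
  R_phenolic foam = (1/1.64 − 1/2.38)/(4πk) = 0.1896/(4π·0.0232) = 0.6503 K/W
  R_cellular glass = (1/2.38 − 1/2.88)/(4πk) = 0.07295/(4π·0.0596) = 0.09740 K/W
  R_conv,out = 1/(4πr²h) = 1/(4π·2.88²·11.3) = 8.490×10^-4 K/W
ΣR = 6.424×10^-5 + 5.705×10^-6 + 0.6503 + 0.09740 + 8.490×10^-4 = 0.7486 K/W
Q = ΔT/ΣR = (91 K − 290.5 K)/0.7486 = -266.5 W
From the inner boundary to the phenolic foam/cellular glass interface, ΣR_partial = 0.6504 K/W.
T_interface = T_in − Q·ΣR_partial = 91 K − (-266.5)(0.6504) = 264.3 K

T = 264.3 K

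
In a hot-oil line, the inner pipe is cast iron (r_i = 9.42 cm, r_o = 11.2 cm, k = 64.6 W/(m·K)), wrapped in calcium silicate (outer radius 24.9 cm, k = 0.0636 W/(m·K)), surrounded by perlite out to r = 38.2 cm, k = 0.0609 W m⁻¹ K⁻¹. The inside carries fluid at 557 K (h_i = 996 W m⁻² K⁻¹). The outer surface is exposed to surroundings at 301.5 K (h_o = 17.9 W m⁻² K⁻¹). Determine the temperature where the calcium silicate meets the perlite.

T = 394 K

Series thermal resistances, inner to outer:
  R'_conv,in = 1/(2πr h) = 1/(2π·0.0942·996) = 0.001696 m·K/W
  R'_cast iron = ln(0.112/0.0942)/(2πk) = 0.1731/(2π·64.6) = 4.264×10^-4 m·K/W
  R'_calcium silicate = ln(0.249/0.112)/(2πk) = 0.7990/(2π·0.0636) = 1.999 m·K/W
  R'_perlite = ln(0.382/0.249)/(2πk) = 0.4280/(2π·0.0609) = 1.118 m·K/W
  R'_conv,out = 1/(2πr h) = 1/(2π·0.382·17.9) = 0.02328 m·K/W
ΣR = 0.001696 + 4.264×10^-4 + 1.999 + 1.118 + 0.02328 = 3.142 m·K/W
Q' = ΔT/ΣR = (557 K − 301.5 K)/3.142 = 81.32 W/m
From the inner boundary to the calcium silicate/perlite interface, ΣR_partial = 2.001 m·K/W.
T_interface = T_in − Q'·ΣR_partial = 557 K − (81.32)(2.001) = 394 K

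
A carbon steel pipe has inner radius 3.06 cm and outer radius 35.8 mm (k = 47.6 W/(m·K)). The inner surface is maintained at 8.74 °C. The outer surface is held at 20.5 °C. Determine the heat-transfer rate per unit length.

Q' = 2πk·ΔT/ln(r₂/r₁) = 2π × 47.6 × 11.76 / ln(0.0358/0.0306) = 22400 W/m

Q' = 22.4 kW/m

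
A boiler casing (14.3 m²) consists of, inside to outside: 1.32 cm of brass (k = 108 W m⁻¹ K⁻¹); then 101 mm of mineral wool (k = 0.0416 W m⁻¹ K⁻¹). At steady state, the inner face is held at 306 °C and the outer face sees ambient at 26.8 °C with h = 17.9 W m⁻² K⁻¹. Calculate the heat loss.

Series thermal resistances, inner to outer:
  R_brass = L/(kA) = 0.0132/(108·14.3) = 8.547×10^-6 K/W
  R_mineral wool = L/(kA) = 0.101/(0.0416·14.3) = 0.1698 K/W
  R_conv,out = 1/(hA) = 1/(17.9·14.3) = 0.003907 K/W
ΣR = 8.547×10^-6 + 0.1698 + 0.003907 = 0.1737 K/W
Q = ΔT/ΣR = (306 °C − 26.8 °C)/0.1737 = 1610 W

Q = 1610 W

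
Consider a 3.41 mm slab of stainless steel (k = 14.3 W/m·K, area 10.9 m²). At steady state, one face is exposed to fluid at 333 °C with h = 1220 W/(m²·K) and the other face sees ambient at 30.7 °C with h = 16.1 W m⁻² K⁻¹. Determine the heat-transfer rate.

Q = 52.2 kW

Resistance network (inner→outer):
  R_conv,in = 1/(hA) = 1/(1220·10.9) = 7.520×10^-5 K/W
  R_stainless steel = L/(kA) = 0.00341/(14.3·10.9) = 2.188×10^-5 K/W
  R_conv,out = 1/(hA) = 1/(16.1·10.9) = 0.005698 K/W
ΣR = 7.520×10^-5 + 2.188×10^-5 + 0.005698 = 0.005795 K/W
Q = ΔT/ΣR = (333 °C − 30.7 °C)/0.005795 = 52200 W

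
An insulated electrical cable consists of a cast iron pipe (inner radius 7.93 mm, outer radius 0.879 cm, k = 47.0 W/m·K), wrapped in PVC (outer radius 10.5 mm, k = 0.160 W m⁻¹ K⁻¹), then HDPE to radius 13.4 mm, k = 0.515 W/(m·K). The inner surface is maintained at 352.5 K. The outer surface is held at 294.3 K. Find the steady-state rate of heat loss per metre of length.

Q' = 230 W/m

Series thermal resistances, inner to outer:
  R'_cast iron = ln(0.00879/0.00793)/(2πk) = 0.1030/(2π·47.0) = 3.487×10^-4 m·K/W
  R'_PVC = ln(0.0105/0.00879)/(2πk) = 0.1778/(2π·0.160) = 0.1768 m·K/W
  R'_HDPE = ln(0.0134/0.0105)/(2πk) = 0.2439/(2π·0.515) = 0.07537 m·K/W
ΣR = 3.487×10^-4 + 0.1768 + 0.07537 = 0.2525 m·K/W
Q' = ΔT/ΣR = (352.5 K − 294.3 K)/0.2525 = 230 W/m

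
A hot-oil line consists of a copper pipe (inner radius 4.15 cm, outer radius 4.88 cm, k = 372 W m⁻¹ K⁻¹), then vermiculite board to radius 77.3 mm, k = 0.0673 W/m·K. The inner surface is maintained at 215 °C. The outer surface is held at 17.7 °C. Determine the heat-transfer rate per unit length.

Q' = 181 W/m

Resistance network (inner→outer):
  R'_copper = ln(0.0488/0.0415)/(2πk) = 0.1620/(2π·372) = 6.933×10^-5 m·K/W
  R'_vermiculite board = ln(0.0773/0.0488)/(2πk) = 0.4600/(2π·0.0673) = 1.088 m·K/W
ΣR = 6.933×10^-5 + 1.088 = 1.088 m·K/W
Q' = ΔT/ΣR = (215 °C − 17.7 °C)/1.088 = 181 W/m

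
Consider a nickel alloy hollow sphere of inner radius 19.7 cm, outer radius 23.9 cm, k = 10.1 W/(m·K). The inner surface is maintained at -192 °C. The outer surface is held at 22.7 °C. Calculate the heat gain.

Q = 4πk·ΔT/(1/r₁ − 1/r₂) = 4π × 10.1 × 214.7 / (1/0.197 − 1/0.239) = 30500 W

Q = 30500 W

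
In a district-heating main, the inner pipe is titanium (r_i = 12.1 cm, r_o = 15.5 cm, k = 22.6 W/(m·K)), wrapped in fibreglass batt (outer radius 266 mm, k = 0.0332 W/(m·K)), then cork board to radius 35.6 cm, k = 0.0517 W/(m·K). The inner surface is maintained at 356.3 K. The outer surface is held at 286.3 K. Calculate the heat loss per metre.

Resistance network (inner→outer):
  R'_titanium = ln(0.155/0.121)/(2πk) = 0.2476/(2π·22.6) = 0.001744 m·K/W
  R'_fibreglass batt = ln(0.266/0.155)/(2πk) = 0.5401/(2π·0.0332) = 2.589 m·K/W
  R'_cork board = ln(0.356/0.266)/(2πk) = 0.2914/(2π·0.0517) = 0.8972 m·K/W
ΣR = 0.001744 + 2.589 + 0.8972 = 3.488 m·K/W
Q' = ΔT/ΣR = (356.3 K − 286.3 K)/3.488 = 20.1 W/m

Q' = 20.1 W/m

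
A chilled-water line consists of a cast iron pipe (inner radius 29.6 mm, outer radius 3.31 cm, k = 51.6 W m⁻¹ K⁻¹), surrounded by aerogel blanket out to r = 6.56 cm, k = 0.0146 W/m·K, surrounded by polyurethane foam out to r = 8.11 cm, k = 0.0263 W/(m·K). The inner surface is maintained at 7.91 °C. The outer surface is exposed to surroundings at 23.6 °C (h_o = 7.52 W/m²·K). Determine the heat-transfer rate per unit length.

Q' = 1.74 W/m

Series thermal resistances, inner to outer:
  R'_cast iron = ln(0.0331/0.0296)/(2πk) = 0.1118/(2π·51.6) = 3.447×10^-4 m·K/W
  R'_aerogel blanket = ln(0.0656/0.0331)/(2πk) = 0.6840/(2π·0.0146) = 7.457 m·K/W
  R'_polyurethane foam = ln(0.0811/0.0656)/(2πk) = 0.2121/(2π·0.0263) = 1.284 m·K/W
  R'_conv,out = 1/(2πr h) = 1/(2π·0.0811·7.52) = 0.2610 m·K/W
ΣR = 3.447×10^-4 + 7.457 + 1.284 + 0.2610 = 9.002 m·K/W
Q' = ΔT/ΣR = (7.91 °C − 23.6 °C)/9.002 = -1.74 W/m
(Negative Q' ⇒ heat flows inward; heat gain = 1.74 W/m.)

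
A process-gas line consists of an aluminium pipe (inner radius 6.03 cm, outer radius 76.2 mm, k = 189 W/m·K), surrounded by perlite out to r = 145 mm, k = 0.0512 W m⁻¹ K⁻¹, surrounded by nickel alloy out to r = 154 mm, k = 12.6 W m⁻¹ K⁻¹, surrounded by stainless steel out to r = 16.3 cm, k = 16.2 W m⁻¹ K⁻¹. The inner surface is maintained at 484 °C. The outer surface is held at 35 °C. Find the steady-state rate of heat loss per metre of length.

Series thermal resistances, inner to outer:
  R'_aluminium = ln(0.0762/0.0603)/(2πk) = 0.2340/(2π·189) = 1.971×10^-4 m·K/W
  R'_perlite = ln(0.145/0.0762)/(2πk) = 0.6434/(2π·0.0512) = 2.000 m·K/W
  R'_nickel alloy = ln(0.154/0.145)/(2πk) = 0.06022/(2π·12.6) = 7.606×10^-4 m·K/W
  R'_stainless steel = ln(0.163/0.154)/(2πk) = 0.05680/(2π·16.2) = 5.580×10^-4 m·K/W
ΣR = 1.971×10^-4 + 2.000 + 7.606×10^-4 + 5.580×10^-4 = 2.002 m·K/W
Q' = ΔT/ΣR = (484 °C − 35 °C)/2.002 = 224 W/m

Q' = 224 W/m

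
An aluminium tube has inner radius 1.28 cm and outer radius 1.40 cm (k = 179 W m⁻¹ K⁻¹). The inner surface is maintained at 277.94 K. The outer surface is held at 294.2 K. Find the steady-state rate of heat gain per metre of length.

Q' = 2πk·ΔT/ln(r₂/r₁) = 2π × 179 × 16.26 / ln(0.0140/0.0128) = 2.04×10^5 W/m

Q' = 2.04×10^5 W/m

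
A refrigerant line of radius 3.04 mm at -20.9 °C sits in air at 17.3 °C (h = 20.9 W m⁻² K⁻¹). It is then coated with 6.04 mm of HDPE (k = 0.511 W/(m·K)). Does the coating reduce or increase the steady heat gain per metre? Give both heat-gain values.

increases: 15.2 → 32.4 W/m

Critical radius for a cylinder: r_cr = k/h = 0.0244 m = 2.44 cm.
Outer radius after coating: r₂ = 0.00304 + 0.00604 = 0.00908 m.
Since r₁ < r_cr and r₂ ≤ r_cr, the coating moves toward the maximum at r_cr — heat gain rises.
Bare: R = 1/(2πr₁h) = 2.505 m·K/W; Q = 38.2/2.505 = 15.2 W/m.
Coated: R = R_cond + R_conv = 1.179 m·K/W; Q = 38.2/1.179 = 32.4 W/m.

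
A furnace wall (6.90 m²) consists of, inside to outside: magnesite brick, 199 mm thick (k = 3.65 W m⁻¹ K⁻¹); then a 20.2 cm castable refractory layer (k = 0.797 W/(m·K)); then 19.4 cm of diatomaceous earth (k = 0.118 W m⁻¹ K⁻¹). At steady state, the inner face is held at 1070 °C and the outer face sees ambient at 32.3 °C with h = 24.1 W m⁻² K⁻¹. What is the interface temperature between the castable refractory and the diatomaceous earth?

Resistance network (inner→outer):
  R_magnesite brick = L/(kA) = 0.199/(3.65·6.90) = 0.007902 K/W
  R_castable refractory = L/(kA) = 0.202/(0.797·6.90) = 0.03673 K/W
  R_diatomaceous earth = L/(kA) = 0.194/(0.118·6.90) = 0.2383 K/W
  R_conv,out = 1/(hA) = 1/(24.1·6.90) = 0.006014 K/W
ΣR = 0.007902 + 0.03673 + 0.2383 + 0.006014 = 0.2889 K/W
Q = ΔT/ΣR = (1070 °C − 32.3 °C)/0.2889 = 3592 W
From the inner boundary to the castable refractory/diatomaceous earth interface, ΣR_partial = 0.04463 K/W.
T_interface = T_in − Q·ΣR_partial = 1070 °C − (3592)(0.04463) = 910 °C

T = 910 °C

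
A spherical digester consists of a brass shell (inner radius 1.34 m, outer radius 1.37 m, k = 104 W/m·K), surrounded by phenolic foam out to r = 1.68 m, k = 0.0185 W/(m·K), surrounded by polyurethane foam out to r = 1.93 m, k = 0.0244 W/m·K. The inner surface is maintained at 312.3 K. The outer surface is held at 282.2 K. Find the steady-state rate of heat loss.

Treat each layer as a resistance in series:
  R_brass = (1/1.34 − 1/1.37)/(4πk) = 0.01634/(4π·104) = 1.250×10^-5 K/W
  R_phenolic foam = (1/1.37 − 1/1.68)/(4πk) = 0.1347/(4π·0.0185) = 0.5794 K/W
  R_polyurethane foam = (1/1.68 − 1/1.93)/(4πk) = 0.07710/(4π·0.0244) = 0.2515 K/W
ΣR = 1.250×10^-5 + 0.5794 + 0.2515 = 0.8309 K/W
Q = ΔT/ΣR = (312.3 K − 282.2 K)/0.8309 = 36.2 W

Q = 36.2 W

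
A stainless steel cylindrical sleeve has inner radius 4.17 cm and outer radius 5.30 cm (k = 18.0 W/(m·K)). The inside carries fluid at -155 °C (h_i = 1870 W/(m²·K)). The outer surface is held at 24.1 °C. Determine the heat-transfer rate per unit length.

Treat each layer as a resistance in series:
  R'_conv,in = 1/(2πr h) = 1/(2π·0.0417·1870) = 0.002041 m·K/W
  R'_stainless steel = ln(0.0530/0.0417)/(2πk) = 0.2398/(2π·18.0) = 0.002120 m·K/W
ΣR = 0.002041 + 0.002120 = 0.004161 m·K/W
Q' = ΔT/ΣR = (-155 °C − 24.1 °C)/0.004161 = -43000 W/m
(Negative Q' ⇒ heat flows inward; heat gain = 43000 W/m.)

Q' = 43.0 kW/m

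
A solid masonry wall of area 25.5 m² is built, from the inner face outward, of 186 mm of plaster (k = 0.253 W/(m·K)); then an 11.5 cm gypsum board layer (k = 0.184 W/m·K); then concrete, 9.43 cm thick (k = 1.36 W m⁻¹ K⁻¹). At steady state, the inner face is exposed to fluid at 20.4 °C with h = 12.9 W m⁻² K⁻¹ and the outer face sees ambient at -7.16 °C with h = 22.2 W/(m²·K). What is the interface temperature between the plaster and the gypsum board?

T = 5.97 °C

Treat each layer as a resistance in series:
  R_conv,in = 1/(hA) = 1/(12.9·25.5) = 0.003040 K/W
  R_plaster = L/(kA) = 0.186/(0.253·25.5) = 0.02883 K/W
  R_gypsum board = L/(kA) = 0.115/(0.184·25.5) = 0.02451 K/W
  R_concrete = L/(kA) = 0.0943/(1.36·25.5) = 0.002719 K/W
  R_conv,out = 1/(hA) = 1/(22.2·25.5) = 0.001766 K/W
ΣR = 0.003040 + 0.02883 + 0.02451 + 0.002719 + 0.001766 = 0.06087 K/W
Q = ΔT/ΣR = (20.4 °C − -7.16 °C)/0.06087 = 452.8 W
From the inner boundary to the plaster/gypsum board interface, ΣR_partial = 0.03187 K/W.
T_interface = T_in − Q·ΣR_partial = 20.4 °C − (452.8)(0.03187) = 5.97 °C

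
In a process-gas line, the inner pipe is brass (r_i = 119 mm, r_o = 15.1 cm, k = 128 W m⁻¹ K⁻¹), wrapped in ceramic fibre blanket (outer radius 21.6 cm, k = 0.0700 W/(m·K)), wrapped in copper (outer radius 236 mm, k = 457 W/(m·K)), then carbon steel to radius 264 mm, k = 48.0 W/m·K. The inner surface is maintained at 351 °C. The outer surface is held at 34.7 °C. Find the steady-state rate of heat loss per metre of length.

Q' = 388 W/m

Series thermal resistances, inner to outer:
  R'_brass = ln(0.151/0.119)/(2πk) = 0.2382/(2π·128) = 2.961×10^-4 m·K/W
  R'_ceramic fibre blanket = ln(0.216/0.151)/(2πk) = 0.3580/(2π·0.0700) = 0.8140 m·K/W
  R'_copper = ln(0.236/0.216)/(2πk) = 0.08855/(2π·457) = 3.084×10^-5 m·K/W
  R'_carbon steel = ln(0.264/0.236)/(2πk) = 0.1121/(2π·48.0) = 3.718×10^-4 m·K/W
ΣR = 2.961×10^-4 + 0.8140 + 3.084×10^-5 + 3.718×10^-4 = 0.8147 m·K/W
Q' = ΔT/ΣR = (351 °C − 34.7 °C)/0.8147 = 388 W/m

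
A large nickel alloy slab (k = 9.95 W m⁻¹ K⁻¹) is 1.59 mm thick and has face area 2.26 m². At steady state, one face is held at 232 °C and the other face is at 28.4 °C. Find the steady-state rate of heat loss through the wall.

Q = kA·ΔT/L = 9.95 × 2.26 × |232 °C − 28.4 °C| / 0.00159 = 2.88×10^6 W

Q = 2880 kW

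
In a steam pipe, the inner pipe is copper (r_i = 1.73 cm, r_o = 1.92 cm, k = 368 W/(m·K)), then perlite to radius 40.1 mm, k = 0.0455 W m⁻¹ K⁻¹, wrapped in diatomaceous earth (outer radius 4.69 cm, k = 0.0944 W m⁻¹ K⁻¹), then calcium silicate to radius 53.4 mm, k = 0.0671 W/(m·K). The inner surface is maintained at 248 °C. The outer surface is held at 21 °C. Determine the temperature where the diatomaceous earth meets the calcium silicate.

Resistance network (inner→outer):
  R'_copper = ln(0.0192/0.0173)/(2πk) = 0.1042/(2π·368) = 4.507×10^-5 m·K/W
  R'_perlite = ln(0.0401/0.0192)/(2πk) = 0.7365/(2π·0.0455) = 2.576 m·K/W
  R'_diatomaceous earth = ln(0.0469/0.0401)/(2πk) = 0.1566/(2π·0.0944) = 0.2641 m·K/W
  R'_calcium silicate = ln(0.0534/0.0469)/(2πk) = 0.1298/(2π·0.0671) = 0.3079 m·K/W
ΣR = 4.507×10^-5 + 2.576 + 0.2641 + 0.3079 = 3.148 m·K/W
Q' = ΔT/ΣR = (248 °C − 21 °C)/3.148 = 72.11 W/m
From the inner boundary to the diatomaceous earth/calcium silicate interface, ΣR_partial = 2.840 m·K/W.
T_interface = T_in − Q'·ΣR_partial = 248 °C − (72.11)(2.840) = 43.2 °C

T = 43.2 °C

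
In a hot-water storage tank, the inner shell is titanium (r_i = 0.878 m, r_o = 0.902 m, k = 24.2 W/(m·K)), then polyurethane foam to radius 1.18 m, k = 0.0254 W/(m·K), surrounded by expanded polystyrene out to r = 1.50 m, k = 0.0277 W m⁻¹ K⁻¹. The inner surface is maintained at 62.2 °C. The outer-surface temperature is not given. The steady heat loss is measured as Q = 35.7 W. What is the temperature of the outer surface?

T_out = 14.4 °C

Sum the resistances:
  R_titanium = (1/0.878 − 1/0.902)/(4πk) = 0.03030/(4π·24.2) = 9.965×10^-5 K/W
  R_polyurethane foam = (1/0.902 − 1/1.18)/(4πk) = 0.2612/(4π·0.0254) = 0.8183 K/W
  R_expanded polystyrene = (1/1.18 − 1/1.50)/(4πk) = 0.1808/(4π·0.0277) = 0.5194 K/W
ΣR = 1.338 K/W
ΔT = Q·ΣR = 35.7 × 1.338 = 47.77 K
Heat flows outward, so T_out = T_in − ΔT = 62.2 − 47.77 = 14.4 °C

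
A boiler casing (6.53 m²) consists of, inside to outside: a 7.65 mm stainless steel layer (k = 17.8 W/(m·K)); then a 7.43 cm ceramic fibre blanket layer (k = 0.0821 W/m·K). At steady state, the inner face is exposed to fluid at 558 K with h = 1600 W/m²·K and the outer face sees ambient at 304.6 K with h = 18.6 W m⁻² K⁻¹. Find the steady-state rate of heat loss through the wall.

Treat each layer as a resistance in series:
  R_conv,in = 1/(hA) = 1/(1600·6.53) = 9.571×10^-5 K/W
  R_stainless steel = L/(kA) = 0.00765/(17.8·6.53) = 6.582×10^-5 K/W
  R_ceramic fibre blanket = L/(kA) = 0.0743/(0.0821·6.53) = 0.1386 K/W
  R_conv,out = 1/(hA) = 1/(18.6·6.53) = 0.008233 K/W
ΣR = 9.571×10^-5 + 6.582×10^-5 + 0.1386 + 0.008233 = 0.1470 K/W
Q = ΔT/ΣR = (558 K − 304.6 K)/0.1470 = 1720 W

Q = 1720 W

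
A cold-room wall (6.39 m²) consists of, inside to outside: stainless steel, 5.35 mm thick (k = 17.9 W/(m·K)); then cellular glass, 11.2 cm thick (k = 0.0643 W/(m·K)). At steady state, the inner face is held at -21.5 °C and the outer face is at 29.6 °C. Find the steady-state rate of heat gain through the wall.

Resistance network (inner→outer):
  R_stainless steel = L/(kA) = 0.00535/(17.9·6.39) = 4.677×10^-5 K/W
  R_cellular glass = L/(kA) = 0.112/(0.0643·6.39) = 0.2726 K/W
ΣR = 4.677×10^-5 + 0.2726 = 0.2726 K/W
Q = ΔT/ΣR = (-21.5 °C − 29.6 °C)/0.2726 = -187 W
(Negative Q ⇒ heat flows inward; heat gain = 187 W.)

Q = 187 W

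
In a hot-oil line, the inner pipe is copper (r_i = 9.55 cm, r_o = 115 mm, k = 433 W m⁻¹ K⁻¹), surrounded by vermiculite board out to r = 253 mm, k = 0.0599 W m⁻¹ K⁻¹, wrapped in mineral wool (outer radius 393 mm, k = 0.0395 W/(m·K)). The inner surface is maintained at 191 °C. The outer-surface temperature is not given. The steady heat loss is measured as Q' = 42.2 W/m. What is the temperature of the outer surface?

Series resistances:
  R'_copper = ln(0.115/0.0955)/(2πk) = 0.1858/(2π·433) = 6.830×10^-5 m·K/W
  R'_vermiculite board = ln(0.253/0.115)/(2πk) = 0.7885/(2π·0.0599) = 2.095 m·K/W
  R'_mineral wool = ln(0.393/0.253)/(2πk) = 0.4404/(2π·0.0395) = 1.775 m·K/W
ΣR = 3.870 m·K/W
ΔT = Q'·ΣR = 42.2 × 3.870 = 163.3 K
Heat flows outward, so T_out = T_in − ΔT = 191 − 163.3 = 27.7 °C

T_out = 27.7 °C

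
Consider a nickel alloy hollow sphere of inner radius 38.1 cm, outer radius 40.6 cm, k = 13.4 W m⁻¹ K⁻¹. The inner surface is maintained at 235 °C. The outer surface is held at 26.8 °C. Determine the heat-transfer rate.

Q = 2.17×10^5 W

Q = 4πk·ΔT/(1/r₁ − 1/r₂) = 4π × 13.4 × 208.2 / (1/0.381 − 1/0.406) = 2.17×10^5 W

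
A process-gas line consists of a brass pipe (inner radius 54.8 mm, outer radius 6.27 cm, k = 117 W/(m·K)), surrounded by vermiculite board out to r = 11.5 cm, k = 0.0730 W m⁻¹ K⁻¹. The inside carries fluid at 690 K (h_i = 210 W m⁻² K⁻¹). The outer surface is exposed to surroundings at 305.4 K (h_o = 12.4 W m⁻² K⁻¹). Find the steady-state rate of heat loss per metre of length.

Series thermal resistances, inner to outer:
  R'_conv,in = 1/(2πr h) = 1/(2π·0.0548·210) = 0.01383 m·K/W
  R'_brass = ln(0.0627/0.0548)/(2πk) = 0.1347/(2π·117) = 1.832×10^-4 m·K/W
  R'_vermiculite board = ln(0.115/0.0627)/(2πk) = 0.6066/(2π·0.0730) = 1.322 m·K/W
  R'_conv,out = 1/(2πr h) = 1/(2π·0.115·12.4) = 0.1116 m·K/W
ΣR = 0.01383 + 1.832×10^-4 + 1.322 + 0.1116 = 1.448 m·K/W
Q' = ΔT/ΣR = (690 K − 305.4 K)/1.448 = 266 W/m

Q' = 266 W/m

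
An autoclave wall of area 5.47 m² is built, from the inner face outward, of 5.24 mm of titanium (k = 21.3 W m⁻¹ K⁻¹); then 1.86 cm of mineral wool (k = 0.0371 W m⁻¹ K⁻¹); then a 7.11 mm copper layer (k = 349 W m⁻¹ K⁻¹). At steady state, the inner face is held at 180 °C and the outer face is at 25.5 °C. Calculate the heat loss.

Series thermal resistances, inner to outer:
  R_titanium = L/(kA) = 0.00524/(21.3·5.47) = 4.497×10^-5 K/W
  R_mineral wool = L/(kA) = 0.0186/(0.0371·5.47) = 0.09165 K/W
  R_copper = L/(kA) = 0.00711/(349·5.47) = 3.724×10^-6 K/W
ΣR = 4.497×10^-5 + 0.09165 + 3.724×10^-6 = 0.09170 K/W
Q = ΔT/ΣR = (180 °C − 25.5 °C)/0.09170 = 1680 W

Q = 1680 W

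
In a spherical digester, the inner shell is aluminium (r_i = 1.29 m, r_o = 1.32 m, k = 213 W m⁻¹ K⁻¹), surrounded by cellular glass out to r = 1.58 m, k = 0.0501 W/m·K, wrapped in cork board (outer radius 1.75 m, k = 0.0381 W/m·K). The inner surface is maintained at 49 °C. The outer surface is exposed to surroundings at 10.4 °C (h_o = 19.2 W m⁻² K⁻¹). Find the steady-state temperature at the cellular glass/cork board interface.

T = 25.7 °C

Treat each layer as a resistance in series:
  R_aluminium = (1/1.29 − 1/1.32)/(4πk) = 0.01762/(4π·213) = 6.582×10^-6 K/W
  R_cellular glass = (1/1.32 − 1/1.58)/(4πk) = 0.1247/(4π·0.0501) = 0.1980 K/W
  R_cork board = (1/1.58 − 1/1.75)/(4πk) = 0.06148/(4π·0.0381) = 0.1284 K/W
  R_conv,out = 1/(4πr²h) = 1/(4π·1.75²·19.2) = 0.001353 K/W
ΣR = 6.582×10^-6 + 0.1980 + 0.1284 + 0.001353 = 0.3278 K/W
Q = ΔT/ΣR = (49 °C − 10.4 °C)/0.3278 = 117.8 W
From the inner boundary to the cellular glass/cork board interface, ΣR_partial = 0.1980 K/W.
T_interface = T_in − Q·ΣR_partial = 49 °C − (117.8)(0.1980) = 25.7 °C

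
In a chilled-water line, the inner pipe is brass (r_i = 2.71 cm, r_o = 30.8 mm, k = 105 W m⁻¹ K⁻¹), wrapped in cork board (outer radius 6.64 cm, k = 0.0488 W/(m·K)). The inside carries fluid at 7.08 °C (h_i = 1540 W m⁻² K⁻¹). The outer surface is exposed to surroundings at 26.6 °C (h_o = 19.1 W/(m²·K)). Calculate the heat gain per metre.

Treat each layer as a resistance in series:
  R'_conv,in = 1/(2πr h) = 1/(2π·0.0271·1540) = 0.003814 m·K/W
  R'_brass = ln(0.0308/0.0271)/(2πk) = 0.1280/(2π·105) = 1.940×10^-4 m·K/W
  R'_cork board = ln(0.0664/0.0308)/(2πk) = 0.7682/(2π·0.0488) = 2.505 m·K/W
  R'_conv,out = 1/(2πr h) = 1/(2π·0.0664·19.1) = 0.1255 m·K/W
ΣR = 0.003814 + 1.940×10^-4 + 2.505 + 0.1255 = 2.635 m·K/W
Q' = ΔT/ΣR = (7.08 °C − 26.6 °C)/2.635 = -7.41 W/m
(Negative Q' ⇒ heat flows inward; heat gain = 7.41 W/m.)

Q' = 7.41 W/m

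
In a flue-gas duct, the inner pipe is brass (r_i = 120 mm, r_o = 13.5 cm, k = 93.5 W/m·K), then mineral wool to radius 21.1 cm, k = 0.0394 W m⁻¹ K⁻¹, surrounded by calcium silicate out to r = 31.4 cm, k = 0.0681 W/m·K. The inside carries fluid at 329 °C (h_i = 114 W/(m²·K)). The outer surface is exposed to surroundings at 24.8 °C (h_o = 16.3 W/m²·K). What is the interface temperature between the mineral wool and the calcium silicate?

Treat each layer as a resistance in series:
  R'_conv,in = 1/(2πr h) = 1/(2π·0.120·114) = 0.01163 m·K/W
  R'_brass = ln(0.135/0.120)/(2πk) = 0.1178/(2π·93.5) = 2.005×10^-4 m·K/W
  R'_mineral wool = ln(0.211/0.135)/(2πk) = 0.4466/(2π·0.0394) = 1.804 m·K/W
  R'_calcium silicate = ln(0.314/0.211)/(2πk) = 0.3975/(2π·0.0681) = 0.9291 m·K/W
  R'_conv,out = 1/(2πr h) = 1/(2π·0.314·16.3) = 0.03110 m·K/W
ΣR = 0.01163 + 2.005×10^-4 + 1.804 + 0.9291 + 0.03110 = 2.776 m·K/W
Q' = ΔT/ΣR = (329 °C − 24.8 °C)/2.776 = 109.6 W/m
From the inner boundary to the mineral wool/calcium silicate interface, ΣR_partial = 1.816 m·K/W.
T_interface = T_in − Q'·ΣR_partial = 329 °C − (109.6)(1.816) = 130 °C

T = 130 °C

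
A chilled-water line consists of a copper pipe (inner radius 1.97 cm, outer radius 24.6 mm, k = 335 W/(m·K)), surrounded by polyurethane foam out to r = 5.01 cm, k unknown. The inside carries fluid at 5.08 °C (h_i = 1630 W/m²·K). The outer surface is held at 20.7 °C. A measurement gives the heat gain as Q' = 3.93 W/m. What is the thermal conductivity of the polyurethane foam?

ΣR = ΔT/Q' = |5.08 − 20.7|/3.93 = 3.975 m·K/W
Known resistances:
  R'_conv,in = 1/(2πr h) = 1/(2π·0.0197·1630) = 0.004956 m·K/W
  R'_copper = ln(0.0246/0.0197)/(2πk) = 0.2221/(2π·335) = 1.055×10^-4 m·K/W
R_polyurethane foam = ΣR − ΣR_known = 3.975 − 0.005062 = 3.970 m·K/W
ln(r₂/r₁)/(2πk) = 3.970 ⇒ k = 0.7113/(2π·3.970) = 0.0285 W/m·K

k = 0.0285 W/m·K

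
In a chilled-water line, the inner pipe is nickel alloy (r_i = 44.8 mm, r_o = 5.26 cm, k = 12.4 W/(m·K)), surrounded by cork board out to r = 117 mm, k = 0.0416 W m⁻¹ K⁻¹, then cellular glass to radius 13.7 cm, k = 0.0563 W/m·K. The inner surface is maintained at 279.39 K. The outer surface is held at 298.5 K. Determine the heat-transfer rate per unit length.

Resistance network (inner→outer):
  R'_nickel alloy = ln(0.0526/0.0448)/(2πk) = 0.1605/(2π·12.4) = 0.002060 m·K/W
  R'_cork board = ln(0.117/0.0526)/(2πk) = 0.7995/(2π·0.0416) = 3.059 m·K/W
  R'_cellular glass = ln(0.137/0.117)/(2πk) = 0.1578/(2π·0.0563) = 0.4461 m·K/W
ΣR = 0.002060 + 3.059 + 0.4461 = 3.507 m·K/W
Q' = ΔT/ΣR = (279.39 K − 298.5 K)/3.507 = -5.45 W/m
(Negative Q' ⇒ heat flows inward; heat gain = 5.45 W/m.)

Q' = 5.45 W/m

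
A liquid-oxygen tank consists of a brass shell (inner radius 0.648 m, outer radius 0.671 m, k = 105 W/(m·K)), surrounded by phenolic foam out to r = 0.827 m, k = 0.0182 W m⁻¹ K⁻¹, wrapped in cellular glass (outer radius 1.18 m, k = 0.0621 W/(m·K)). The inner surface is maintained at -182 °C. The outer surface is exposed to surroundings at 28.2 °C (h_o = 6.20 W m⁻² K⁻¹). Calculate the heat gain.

Q = 124 W

Series thermal resistances, inner to outer:
  R_brass = (1/0.648 − 1/0.671)/(4πk) = 0.05290/(4π·105) = 4.009×10^-5 K/W
  R_phenolic foam = (1/0.671 − 1/0.827)/(4πk) = 0.2811/(4π·0.0182) = 1.229 K/W
  R_cellular glass = (1/0.827 − 1/1.18)/(4πk) = 0.3617/(4π·0.0621) = 0.4635 K/W
  R_conv,out = 1/(4πr²h) = 1/(4π·1.18²·6.20) = 0.009218 K/W
ΣR = 4.009×10^-5 + 1.229 + 0.4635 + 0.009218 = 1.702 K/W
Q = ΔT/ΣR = (-182 °C − 28.2 °C)/1.702 = -124 W
(Negative Q ⇒ heat flows inward; heat gain = 124 W.)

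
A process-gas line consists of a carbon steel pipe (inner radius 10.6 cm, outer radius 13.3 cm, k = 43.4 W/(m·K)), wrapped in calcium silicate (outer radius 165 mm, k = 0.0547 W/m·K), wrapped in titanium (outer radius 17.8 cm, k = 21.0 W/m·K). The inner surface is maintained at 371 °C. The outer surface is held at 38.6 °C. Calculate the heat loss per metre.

Resistance network (inner→outer):
  R'_carbon steel = ln(0.133/0.106)/(2πk) = 0.2269/(2π·43.4) = 8.321×10^-4 m·K/W
  R'_calcium silicate = ln(0.165/0.133)/(2πk) = 0.2156/(2π·0.0547) = 0.6273 m·K/W
  R'_titanium = ln(0.178/0.165)/(2πk) = 0.07584/(2π·21.0) = 5.748×10^-4 m·K/W
ΣR = 8.321×10^-4 + 0.6273 + 5.748×10^-4 = 0.6287 m·K/W
Q' = ΔT/ΣR = (371 °C − 38.6 °C)/0.6287 = 529 W/m

Q' = 529 W/m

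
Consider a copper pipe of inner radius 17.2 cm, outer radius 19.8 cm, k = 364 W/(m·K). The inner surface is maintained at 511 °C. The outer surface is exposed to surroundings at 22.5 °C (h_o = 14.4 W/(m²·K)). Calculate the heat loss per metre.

Q' = 8740 W/m

Series thermal resistances, inner to outer:
  R'_copper = ln(0.198/0.172)/(2πk) = 0.1408/(2π·364) = 6.155×10^-5 m·K/W
  R'_conv,out = 1/(2πr h) = 1/(2π·0.198·14.4) = 0.05582 m·K/W
ΣR = 6.155×10^-5 + 0.05582 = 0.05588 m·K/W
Q' = ΔT/ΣR = (511 °C − 22.5 °C)/0.05588 = 8740 W/m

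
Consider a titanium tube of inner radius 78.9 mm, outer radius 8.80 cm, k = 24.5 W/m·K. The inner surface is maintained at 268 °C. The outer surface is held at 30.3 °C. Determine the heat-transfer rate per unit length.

Q' = 2πk·ΔT/ln(r₂/r₁) = 2π × 24.5 × 237.7 / ln(0.0880/0.0789) = 3.35×10^5 W/m

Q' = 3.35×10^5 W/m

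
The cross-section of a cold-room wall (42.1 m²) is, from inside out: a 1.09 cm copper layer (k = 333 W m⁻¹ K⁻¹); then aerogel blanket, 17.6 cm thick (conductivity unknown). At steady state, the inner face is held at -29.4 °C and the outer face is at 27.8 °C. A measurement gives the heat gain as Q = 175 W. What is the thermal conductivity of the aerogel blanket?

ΣR = ΔT/Q = |-29.4 − 27.8|/175 = 0.3269 K/W
Known resistances:
  R_copper = L/(kA) = 0.0109/(333·42.1) = 7.775×10^-7 K/W
R_aerogel blanket = ΣR − ΣR_known = 0.3269 − 7.775×10^-7 = 0.3269 K/W
L/(kA) = 0.3269 ⇒ k = 0.176/(0.3269·42.1) = 0.0128 W/m·K

k = 0.0128 W/m·K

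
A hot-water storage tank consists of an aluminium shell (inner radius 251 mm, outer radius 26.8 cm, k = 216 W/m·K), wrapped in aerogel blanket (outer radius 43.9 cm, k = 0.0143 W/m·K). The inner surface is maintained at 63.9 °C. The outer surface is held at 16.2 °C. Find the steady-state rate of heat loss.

Treat each layer as a resistance in series:
  R_aluminium = (1/0.251 − 1/0.268)/(4πk) = 0.2527/(4π·216) = 9.311×10^-5 K/W
  R_aerogel blanket = (1/0.268 − 1/0.439)/(4πk) = 1.453/(4π·0.0143) = 8.088 K/W
ΣR = 9.311×10^-5 + 8.088 = 8.088 K/W
Q = ΔT/ΣR = (63.9 °C − 16.2 °C)/8.088 = 5.90 W

Q = 5.90 W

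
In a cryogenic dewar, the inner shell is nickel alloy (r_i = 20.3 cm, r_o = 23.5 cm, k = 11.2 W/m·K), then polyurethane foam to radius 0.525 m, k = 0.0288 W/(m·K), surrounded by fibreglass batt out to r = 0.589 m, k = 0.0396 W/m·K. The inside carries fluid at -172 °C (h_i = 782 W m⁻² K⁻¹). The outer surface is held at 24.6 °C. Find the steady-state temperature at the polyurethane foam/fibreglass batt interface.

Resistance network (inner→outer):
  R_conv,in = 1/(4πr²h) = 1/(4π·0.203²·782) = 0.002469 K/W
  R_nickel alloy = (1/0.203 − 1/0.235)/(4πk) = 0.6708/(4π·11.2) = 0.004766 K/W
  R_polyurethane foam = (1/0.235 − 1/0.525)/(4πk) = 2.351/(4π·0.0288) = 6.495 K/W
  R_fibreglass batt = (1/0.525 − 1/0.589)/(4πk) = 0.2070/(4π·0.0396) = 0.4159 K/W
ΣR = 0.002469 + 0.004766 + 6.495 + 0.4159 = 6.918 K/W
Q = ΔT/ΣR = (-172 °C − 24.6 °C)/6.918 = -28.42 W
From the inner boundary to the polyurethane foam/fibreglass batt interface, ΣR_partial = 6.502 K/W.
T_interface = T_in − Q·ΣR_partial = -172 °C − (-28.42)(6.502) = 12.8 °C

T = 12.8 °C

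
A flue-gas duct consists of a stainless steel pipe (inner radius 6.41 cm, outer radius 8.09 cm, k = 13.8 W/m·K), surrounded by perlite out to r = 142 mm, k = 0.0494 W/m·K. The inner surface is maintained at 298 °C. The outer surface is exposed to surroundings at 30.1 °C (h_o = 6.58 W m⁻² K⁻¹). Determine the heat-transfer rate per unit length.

Treat each layer as a resistance in series:
  R'_stainless steel = ln(0.0809/0.0641)/(2πk) = 0.2328/(2π·13.8) = 0.002685 m·K/W
  R'_perlite = ln(0.142/0.0809)/(2πk) = 0.5626/(2π·0.0494) = 1.813 m·K/W
  R'_conv,out = 1/(2πr h) = 1/(2π·0.142·6.58) = 0.1703 m·K/W
ΣR = 0.002685 + 1.813 + 0.1703 = 1.986 m·K/W
Q' = ΔT/ΣR = (298 °C − 30.1 °C)/1.986 = 135 W/m

Q' = 135 W/m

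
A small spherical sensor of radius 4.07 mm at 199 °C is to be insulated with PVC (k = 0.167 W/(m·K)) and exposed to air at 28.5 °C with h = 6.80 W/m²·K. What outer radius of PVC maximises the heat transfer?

r_cr = 4.91 cm

For a sphere, r_cr = 2k_ins/h = 2·0.167/6.80 = 0.0491 m = 4.91 cm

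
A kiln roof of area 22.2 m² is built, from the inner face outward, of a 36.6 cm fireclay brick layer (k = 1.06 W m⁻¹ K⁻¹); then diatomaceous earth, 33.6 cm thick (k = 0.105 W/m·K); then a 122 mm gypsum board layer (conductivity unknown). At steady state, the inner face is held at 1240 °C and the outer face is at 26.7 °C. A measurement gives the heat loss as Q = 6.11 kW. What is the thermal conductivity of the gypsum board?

ΣR = ΔT/Q = |1240 − 26.7|/6110 = 0.1986 K/W
Known resistances:
  R_fireclay brick = L/(kA) = 0.366/(1.06·22.2) = 0.01555 K/W
  R_diatomaceous earth = L/(kA) = 0.336/(0.105·22.2) = 0.1441 K/W
R_gypsum board = ΣR − ΣR_known = 0.1986 − 0.1597 = 0.03890 K/W
L/(kA) = 0.03890 ⇒ k = 0.122/(0.03890·22.2) = 0.141 W/m·K

k = 0.141 W/m·K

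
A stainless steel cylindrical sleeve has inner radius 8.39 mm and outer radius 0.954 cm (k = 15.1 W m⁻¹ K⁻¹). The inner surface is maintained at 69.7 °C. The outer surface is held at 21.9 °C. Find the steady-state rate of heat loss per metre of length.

Q' = 35.3 kW/m

Q' = 2πk·ΔT/ln(r₂/r₁) = 2π × 15.1 × 47.8 / ln(0.00954/0.00839) = 35300 W/m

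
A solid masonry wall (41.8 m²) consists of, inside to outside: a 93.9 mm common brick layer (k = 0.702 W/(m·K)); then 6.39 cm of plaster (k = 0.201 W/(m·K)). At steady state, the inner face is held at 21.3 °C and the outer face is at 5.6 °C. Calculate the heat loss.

Q = 1450 W

Resistance network (inner→outer):
  R_common brick = L/(kA) = 0.0939/(0.702·41.8) = 0.003200 K/W
  R_plaster = L/(kA) = 0.0639/(0.201·41.8) = 0.007606 K/W
ΣR = 0.003200 + 0.007606 = 0.01081 K/W
Q = ΔT/ΣR = (21.3 °C − 5.6 °C)/0.01081 = 1450 W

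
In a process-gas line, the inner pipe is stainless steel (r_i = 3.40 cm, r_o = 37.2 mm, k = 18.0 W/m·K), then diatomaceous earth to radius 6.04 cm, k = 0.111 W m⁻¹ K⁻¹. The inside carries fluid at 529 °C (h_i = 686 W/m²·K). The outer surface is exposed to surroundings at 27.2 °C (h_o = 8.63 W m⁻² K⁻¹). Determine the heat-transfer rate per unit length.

Series thermal resistances, inner to outer:
  R'_conv,in = 1/(2πr h) = 1/(2π·0.0340·686) = 0.006824 m·K/W
  R'_stainless steel = ln(0.0372/0.0340)/(2πk) = 0.08995/(2π·18.0) = 7.953×10^-4 m·K/W
  R'_diatomaceous earth = ln(0.0604/0.0372)/(2πk) = 0.4847/(2π·0.111) = 0.6949 m·K/W
  R'_conv,out = 1/(2πr h) = 1/(2π·0.0604·8.63) = 0.3053 m·K/W
ΣR = 0.006824 + 7.953×10^-4 + 0.6949 + 0.3053 = 1.008 m·K/W
Q' = ΔT/ΣR = (529 °C − 27.2 °C)/1.008 = 498 W/m

Q' = 498 W/m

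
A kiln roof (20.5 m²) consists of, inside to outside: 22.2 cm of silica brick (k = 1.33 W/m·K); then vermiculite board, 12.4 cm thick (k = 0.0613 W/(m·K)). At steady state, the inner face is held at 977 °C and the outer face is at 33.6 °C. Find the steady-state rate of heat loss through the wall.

Treat each layer as a resistance in series:
  R_silica brick = L/(kA) = 0.222/(1.33·20.5) = 0.008142 K/W
  R_vermiculite board = L/(kA) = 0.124/(0.0613·20.5) = 0.09868 K/W
ΣR = 0.008142 + 0.09868 = 0.1068 K/W
Q = ΔT/ΣR = (977 °C − 33.6 °C)/0.1068 = 8830 W

Q = 8830 W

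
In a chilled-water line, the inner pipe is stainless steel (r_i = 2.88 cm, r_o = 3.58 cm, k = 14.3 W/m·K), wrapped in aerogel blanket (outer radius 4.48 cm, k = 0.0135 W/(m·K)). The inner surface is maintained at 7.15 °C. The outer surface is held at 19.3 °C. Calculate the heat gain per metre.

Q' = 4.59 W/m

Series thermal resistances, inner to outer:
  R'_stainless steel = ln(0.0358/0.0288)/(2πk) = 0.2176/(2π·14.3) = 0.002422 m·K/W
  R'_aerogel blanket = ln(0.0448/0.0358)/(2πk) = 0.2243/(2π·0.0135) = 2.644 m·K/W
ΣR = 0.002422 + 2.644 = 2.646 m·K/W
Q' = ΔT/ΣR = (7.15 °C − 19.3 °C)/2.646 = -4.59 W/m
(Negative Q' ⇒ heat flows inward; heat gain = 4.59 W/m.)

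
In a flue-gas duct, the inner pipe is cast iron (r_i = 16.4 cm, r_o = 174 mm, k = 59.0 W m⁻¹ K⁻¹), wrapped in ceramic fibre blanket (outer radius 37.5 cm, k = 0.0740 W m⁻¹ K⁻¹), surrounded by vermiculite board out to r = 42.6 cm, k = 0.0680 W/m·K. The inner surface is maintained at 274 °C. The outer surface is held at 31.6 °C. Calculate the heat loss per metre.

Series thermal resistances, inner to outer:
  R'_cast iron = ln(0.174/0.164)/(2πk) = 0.05919/(2π·59.0) = 1.597×10^-4 m·K/W
  R'_ceramic fibre blanket = ln(0.375/0.174)/(2πk) = 0.7679/(2π·0.0740) = 1.651 m·K/W
  R'_vermiculite board = ln(0.426/0.375)/(2πk) = 0.1275/(2π·0.0680) = 0.2984 m·K/W
ΣR = 1.597×10^-4 + 1.651 + 0.2984 = 1.950 m·K/W
Q' = ΔT/ΣR = (274 °C − 31.6 °C)/1.950 = 124 W/m

Q' = 124 W/m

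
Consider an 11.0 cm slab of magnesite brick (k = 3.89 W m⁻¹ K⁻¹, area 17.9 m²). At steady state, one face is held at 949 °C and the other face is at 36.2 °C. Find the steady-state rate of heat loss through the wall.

Q = kA·ΔT/L = 3.89 × 17.9 × |949 °C − 36.2 °C| / 0.110 = 5.78×10^5 W

Q = 578 kW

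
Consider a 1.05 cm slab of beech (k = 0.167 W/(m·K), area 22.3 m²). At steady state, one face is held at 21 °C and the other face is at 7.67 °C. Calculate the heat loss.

Q = kA·ΔT/L = 0.167 × 22.3 × |21 °C − 7.67 °C| / 0.0105 = 4730 W

Q = 4.73 kW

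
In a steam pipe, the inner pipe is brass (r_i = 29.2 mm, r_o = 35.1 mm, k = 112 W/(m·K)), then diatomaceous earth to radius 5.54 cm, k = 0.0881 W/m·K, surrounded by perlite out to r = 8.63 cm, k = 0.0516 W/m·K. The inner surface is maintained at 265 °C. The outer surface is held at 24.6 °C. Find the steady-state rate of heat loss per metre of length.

Series thermal resistances, inner to outer:
  R'_brass = ln(0.0351/0.0292)/(2πk) = 0.1840/(2π·112) = 2.615×10^-4 m·K/W
  R'_diatomaceous earth = ln(0.0554/0.0351)/(2πk) = 0.4564/(2π·0.0881) = 0.8245 m·K/W
  R'_perlite = ln(0.0863/0.0554)/(2πk) = 0.4433/(2π·0.0516) = 1.367 m·K/W
ΣR = 2.615×10^-4 + 0.8245 + 1.367 = 2.192 m·K/W
Q' = ΔT/ΣR = (265 °C − 24.6 °C)/2.192 = 110 W/m

Q' = 110 W/m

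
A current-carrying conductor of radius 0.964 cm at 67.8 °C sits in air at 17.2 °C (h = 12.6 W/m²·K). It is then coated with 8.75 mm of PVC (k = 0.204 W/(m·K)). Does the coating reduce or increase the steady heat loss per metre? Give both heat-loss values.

increases: 38.6 → 42.5 W/m

Critical radius for a cylinder: r_cr = k/h = 0.0162 m = 1.62 cm.
Outer radius after coating: r₂ = 0.00964 + 0.00875 = 0.01839 m.
r₁ < r_cr < r₂: heat loss rises to a maximum at r_cr then falls. Whether the coating helps depends on whether Q(r₂) has dropped back below Q(r₁).
Bare: R = 1/(2πr₁h) = 1.310 m·K/W; Q = 50.6/1.310 = 38.6 W/m.
Coated: R = R_cond + R_conv = 1.191 m·K/W; Q = 50.6/1.191 = 42.5 W/m.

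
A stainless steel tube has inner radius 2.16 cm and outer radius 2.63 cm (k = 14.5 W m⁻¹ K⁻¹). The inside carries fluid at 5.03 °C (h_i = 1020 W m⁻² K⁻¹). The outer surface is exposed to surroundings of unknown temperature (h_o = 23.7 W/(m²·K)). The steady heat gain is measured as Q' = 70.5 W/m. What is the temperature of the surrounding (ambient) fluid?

T_out = 23.7 °C

Sum the resistances:
  R'_conv,in = 1/(2πr h) = 1/(2π·0.0216·1020) = 0.007224 m·K/W
  R'_stainless steel = ln(0.0263/0.0216)/(2πk) = 0.1969/(2π·14.5) = 0.002161 m·K/W
  R'_conv,out = 1/(2πr h) = 1/(2π·0.0263·23.7) = 0.2553 m·K/W
ΣR = 0.2647 m·K/W
ΔT = Q'·ΣR = 70.5 × 0.2647 = 18.66 K
Heat flows inward, so T_out = T_in + ΔT = 5.03 + 18.66 = 23.7 °C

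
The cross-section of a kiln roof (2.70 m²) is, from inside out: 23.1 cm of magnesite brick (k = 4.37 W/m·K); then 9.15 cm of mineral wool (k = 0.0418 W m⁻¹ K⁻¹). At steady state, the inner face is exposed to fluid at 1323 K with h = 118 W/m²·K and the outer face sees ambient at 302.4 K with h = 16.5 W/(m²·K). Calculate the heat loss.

Treat each layer as a resistance in series:
  R_conv,in = 1/(hA) = 1/(118·2.70) = 0.003139 K/W
  R_magnesite brick = L/(kA) = 0.231/(4.37·2.70) = 0.01958 K/W
  R_mineral wool = L/(kA) = 0.0915/(0.0418·2.70) = 0.8107 K/W
  R_conv,out = 1/(hA) = 1/(16.5·2.70) = 0.02245 K/W
ΣR = 0.003139 + 0.01958 + 0.8107 + 0.02245 = 0.8559 K/W
Q = ΔT/ΣR = (1323 K − 302.4 K)/0.8559 = 1190 W

Q = 1190 W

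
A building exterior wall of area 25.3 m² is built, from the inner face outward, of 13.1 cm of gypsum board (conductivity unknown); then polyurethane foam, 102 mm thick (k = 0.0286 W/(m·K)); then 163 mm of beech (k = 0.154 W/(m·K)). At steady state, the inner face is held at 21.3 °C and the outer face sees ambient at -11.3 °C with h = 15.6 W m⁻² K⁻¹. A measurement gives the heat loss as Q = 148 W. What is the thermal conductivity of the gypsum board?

k = 0.148 W/m·K

ΣR = ΔT/Q = |21.3 − -11.3|/148 = 0.2203 K/W
Known resistances:
  R_polyurethane foam = L/(kA) = 0.102/(0.0286·25.3) = 0.1410 K/W
  R_beech = L/(kA) = 0.163/(0.154·25.3) = 0.04184 K/W
  R_conv,out = 1/(hA) = 1/(15.6·25.3) = 0.002534 K/W
R_gypsum board = ΣR − ΣR_known = 0.2203 − 0.1854 = 0.03490 K/W
L/(kA) = 0.03490 ⇒ k = 0.131/(0.03490·25.3) = 0.148 W/m·K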